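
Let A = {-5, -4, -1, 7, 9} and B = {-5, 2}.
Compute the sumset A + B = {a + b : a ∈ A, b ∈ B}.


A + B = {a + b : a ∈ A, b ∈ B}.
Enumerate all |A|·|B| = 5·2 = 10 pairs (a, b) and collect distinct sums.
a = -5: -5+-5=-10, -5+2=-3
a = -4: -4+-5=-9, -4+2=-2
a = -1: -1+-5=-6, -1+2=1
a = 7: 7+-5=2, 7+2=9
a = 9: 9+-5=4, 9+2=11
Collecting distinct sums: A + B = {-10, -9, -6, -3, -2, 1, 2, 4, 9, 11}
|A + B| = 10

A + B = {-10, -9, -6, -3, -2, 1, 2, 4, 9, 11}


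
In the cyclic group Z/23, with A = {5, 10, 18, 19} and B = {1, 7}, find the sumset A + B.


Work in Z/23Z: reduce every sum a + b modulo 23.
Enumerate all 8 pairs:
a = 5: 5+1=6, 5+7=12
a = 10: 10+1=11, 10+7=17
a = 18: 18+1=19, 18+7=2
a = 19: 19+1=20, 19+7=3
Distinct residues collected: {2, 3, 6, 11, 12, 17, 19, 20}
|A + B| = 8 (out of 23 total residues).

A + B = {2, 3, 6, 11, 12, 17, 19, 20}


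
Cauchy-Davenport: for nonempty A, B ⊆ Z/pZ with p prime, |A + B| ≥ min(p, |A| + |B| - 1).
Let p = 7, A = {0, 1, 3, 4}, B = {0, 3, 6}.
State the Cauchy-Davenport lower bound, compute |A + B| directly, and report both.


Cauchy-Davenport: |A + B| ≥ min(p, |A| + |B| - 1) for A, B nonempty in Z/pZ.
|A| = 4, |B| = 3, p = 7.
CD lower bound = min(7, 4 + 3 - 1) = min(7, 6) = 6.
Compute A + B mod 7 directly:
a = 0: 0+0=0, 0+3=3, 0+6=6
a = 1: 1+0=1, 1+3=4, 1+6=0
a = 3: 3+0=3, 3+3=6, 3+6=2
a = 4: 4+0=4, 4+3=0, 4+6=3
A + B = {0, 1, 2, 3, 4, 6}, so |A + B| = 6.
Verify: 6 ≥ 6? Yes ✓.

CD lower bound = 6, actual |A + B| = 6.


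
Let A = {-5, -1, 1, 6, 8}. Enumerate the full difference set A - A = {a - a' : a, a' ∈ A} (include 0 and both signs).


A - A = {a - a' : a, a' ∈ A}.
Compute a - a' for each ordered pair (a, a'):
a = -5: -5--5=0, -5--1=-4, -5-1=-6, -5-6=-11, -5-8=-13
a = -1: -1--5=4, -1--1=0, -1-1=-2, -1-6=-7, -1-8=-9
a = 1: 1--5=6, 1--1=2, 1-1=0, 1-6=-5, 1-8=-7
a = 6: 6--5=11, 6--1=7, 6-1=5, 6-6=0, 6-8=-2
a = 8: 8--5=13, 8--1=9, 8-1=7, 8-6=2, 8-8=0
Collecting distinct values (and noting 0 appears from a-a):
A - A = {-13, -11, -9, -7, -6, -5, -4, -2, 0, 2, 4, 5, 6, 7, 9, 11, 13}
|A - A| = 17

A - A = {-13, -11, -9, -7, -6, -5, -4, -2, 0, 2, 4, 5, 6, 7, 9, 11, 13}


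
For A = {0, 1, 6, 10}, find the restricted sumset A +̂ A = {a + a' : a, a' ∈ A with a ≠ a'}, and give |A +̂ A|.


Restricted sumset: A +̂ A = {a + a' : a ∈ A, a' ∈ A, a ≠ a'}.
Equivalently, take A + A and drop any sum 2a that is achievable ONLY as a + a for a ∈ A (i.e. sums representable only with equal summands).
Enumerate pairs (a, a') with a < a' (symmetric, so each unordered pair gives one sum; this covers all a ≠ a'):
  0 + 1 = 1
  0 + 6 = 6
  0 + 10 = 10
  1 + 6 = 7
  1 + 10 = 11
  6 + 10 = 16
Collected distinct sums: {1, 6, 7, 10, 11, 16}
|A +̂ A| = 6
(Reference bound: |A +̂ A| ≥ 2|A| - 3 for |A| ≥ 2, with |A| = 4 giving ≥ 5.)

|A +̂ A| = 6


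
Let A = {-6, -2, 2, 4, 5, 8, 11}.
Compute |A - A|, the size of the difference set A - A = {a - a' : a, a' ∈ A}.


A - A = {a - a' : a, a' ∈ A}; |A| = 7.
Bounds: 2|A|-1 ≤ |A - A| ≤ |A|² - |A| + 1, i.e. 13 ≤ |A - A| ≤ 43.
Note: 0 ∈ A - A always (from a - a). The set is symmetric: if d ∈ A - A then -d ∈ A - A.
Enumerate nonzero differences d = a - a' with a > a' (then include -d):
Positive differences: {1, 2, 3, 4, 6, 7, 8, 9, 10, 11, 13, 14, 17}
Full difference set: {0} ∪ (positive diffs) ∪ (negative diffs).
|A - A| = 1 + 2·13 = 27 (matches direct enumeration: 27).

|A - A| = 27


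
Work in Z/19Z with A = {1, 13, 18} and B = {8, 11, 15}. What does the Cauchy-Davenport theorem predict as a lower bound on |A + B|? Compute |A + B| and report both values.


Cauchy-Davenport: |A + B| ≥ min(p, |A| + |B| - 1) for A, B nonempty in Z/pZ.
|A| = 3, |B| = 3, p = 19.
CD lower bound = min(19, 3 + 3 - 1) = min(19, 5) = 5.
Compute A + B mod 19 directly:
a = 1: 1+8=9, 1+11=12, 1+15=16
a = 13: 13+8=2, 13+11=5, 13+15=9
a = 18: 18+8=7, 18+11=10, 18+15=14
A + B = {2, 5, 7, 9, 10, 12, 14, 16}, so |A + B| = 8.
Verify: 8 ≥ 5? Yes ✓.

CD lower bound = 5, actual |A + B| = 8.


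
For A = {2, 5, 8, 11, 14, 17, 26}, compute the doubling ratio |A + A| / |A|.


|A| = 7.
Compute A + A by enumerating all 49 pairs.
A + A = {4, 7, 10, 13, 16, 19, 22, 25, 28, 31, 34, 37, 40, 43, 52}, so |A + A| = 15.
K = |A + A| / |A| = 15/7 (already in lowest terms) ≈ 2.1429.
Reference: AP of size 7 gives K = 13/7 ≈ 1.8571; a fully generic set of size 7 gives K ≈ 4.0000.

|A| = 7, |A + A| = 15, K = 15/7.


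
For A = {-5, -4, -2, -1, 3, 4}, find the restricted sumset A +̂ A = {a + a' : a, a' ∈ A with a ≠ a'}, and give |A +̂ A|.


Restricted sumset: A +̂ A = {a + a' : a ∈ A, a' ∈ A, a ≠ a'}.
Equivalently, take A + A and drop any sum 2a that is achievable ONLY as a + a for a ∈ A (i.e. sums representable only with equal summands).
Enumerate pairs (a, a') with a < a' (symmetric, so each unordered pair gives one sum; this covers all a ≠ a'):
  -5 + -4 = -9
  -5 + -2 = -7
  -5 + -1 = -6
  -5 + 3 = -2
  -5 + 4 = -1
  -4 + -2 = -6
  -4 + -1 = -5
  -4 + 3 = -1
  -4 + 4 = 0
  -2 + -1 = -3
  -2 + 3 = 1
  -2 + 4 = 2
  -1 + 3 = 2
  -1 + 4 = 3
  3 + 4 = 7
Collected distinct sums: {-9, -7, -6, -5, -3, -2, -1, 0, 1, 2, 3, 7}
|A +̂ A| = 12
(Reference bound: |A +̂ A| ≥ 2|A| - 3 for |A| ≥ 2, with |A| = 6 giving ≥ 9.)

|A +̂ A| = 12


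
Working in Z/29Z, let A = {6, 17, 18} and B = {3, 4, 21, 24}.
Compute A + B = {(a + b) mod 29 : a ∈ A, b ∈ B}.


Work in Z/29Z: reduce every sum a + b modulo 29.
Enumerate all 12 pairs:
a = 6: 6+3=9, 6+4=10, 6+21=27, 6+24=1
a = 17: 17+3=20, 17+4=21, 17+21=9, 17+24=12
a = 18: 18+3=21, 18+4=22, 18+21=10, 18+24=13
Distinct residues collected: {1, 9, 10, 12, 13, 20, 21, 22, 27}
|A + B| = 9 (out of 29 total residues).

A + B = {1, 9, 10, 12, 13, 20, 21, 22, 27}


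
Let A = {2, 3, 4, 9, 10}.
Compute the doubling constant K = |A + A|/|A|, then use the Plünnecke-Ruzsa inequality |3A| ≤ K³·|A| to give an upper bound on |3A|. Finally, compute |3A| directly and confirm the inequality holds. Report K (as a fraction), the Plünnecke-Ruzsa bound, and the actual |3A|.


|A| = 5.
Step 1: Compute A + A by enumerating all 25 pairs.
A + A = {4, 5, 6, 7, 8, 11, 12, 13, 14, 18, 19, 20}, so |A + A| = 12.
Step 2: Doubling constant K = |A + A|/|A| = 12/5 = 12/5 ≈ 2.4000.
Step 3: Plünnecke-Ruzsa gives |3A| ≤ K³·|A| = (2.4000)³ · 5 ≈ 69.1200.
Step 4: Compute 3A = A + A + A directly by enumerating all triples (a,b,c) ∈ A³; |3A| = 22.
Step 5: Check 22 ≤ 69.1200? Yes ✓.

K = 12/5, Plünnecke-Ruzsa bound K³|A| ≈ 69.1200, |3A| = 22, inequality holds.


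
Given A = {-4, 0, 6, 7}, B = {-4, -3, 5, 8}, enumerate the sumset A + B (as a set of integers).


A + B = {a + b : a ∈ A, b ∈ B}.
Enumerate all |A|·|B| = 4·4 = 16 pairs (a, b) and collect distinct sums.
a = -4: -4+-4=-8, -4+-3=-7, -4+5=1, -4+8=4
a = 0: 0+-4=-4, 0+-3=-3, 0+5=5, 0+8=8
a = 6: 6+-4=2, 6+-3=3, 6+5=11, 6+8=14
a = 7: 7+-4=3, 7+-3=4, 7+5=12, 7+8=15
Collecting distinct sums: A + B = {-8, -7, -4, -3, 1, 2, 3, 4, 5, 8, 11, 12, 14, 15}
|A + B| = 14

A + B = {-8, -7, -4, -3, 1, 2, 3, 4, 5, 8, 11, 12, 14, 15}


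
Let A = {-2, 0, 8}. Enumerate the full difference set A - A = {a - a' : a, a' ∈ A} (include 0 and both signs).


A - A = {a - a' : a, a' ∈ A}.
Compute a - a' for each ordered pair (a, a'):
a = -2: -2--2=0, -2-0=-2, -2-8=-10
a = 0: 0--2=2, 0-0=0, 0-8=-8
a = 8: 8--2=10, 8-0=8, 8-8=0
Collecting distinct values (and noting 0 appears from a-a):
A - A = {-10, -8, -2, 0, 2, 8, 10}
|A - A| = 7

A - A = {-10, -8, -2, 0, 2, 8, 10}


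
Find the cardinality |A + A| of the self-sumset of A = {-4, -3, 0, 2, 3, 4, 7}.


A + A = {a + a' : a, a' ∈ A}; |A| = 7.
General bounds: 2|A| - 1 ≤ |A + A| ≤ |A|(|A|+1)/2, i.e. 13 ≤ |A + A| ≤ 28.
Lower bound 2|A|-1 is attained iff A is an arithmetic progression.
Enumerate sums a + a' for a ≤ a' (symmetric, so this suffices):
a = -4: -4+-4=-8, -4+-3=-7, -4+0=-4, -4+2=-2, -4+3=-1, -4+4=0, -4+7=3
a = -3: -3+-3=-6, -3+0=-3, -3+2=-1, -3+3=0, -3+4=1, -3+7=4
a = 0: 0+0=0, 0+2=2, 0+3=3, 0+4=4, 0+7=7
a = 2: 2+2=4, 2+3=5, 2+4=6, 2+7=9
a = 3: 3+3=6, 3+4=7, 3+7=10
a = 4: 4+4=8, 4+7=11
a = 7: 7+7=14
Distinct sums: {-8, -7, -6, -4, -3, -2, -1, 0, 1, 2, 3, 4, 5, 6, 7, 8, 9, 10, 11, 14}
|A + A| = 20

|A + A| = 20


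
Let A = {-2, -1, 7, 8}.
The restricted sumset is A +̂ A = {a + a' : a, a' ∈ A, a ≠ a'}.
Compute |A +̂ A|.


Restricted sumset: A +̂ A = {a + a' : a ∈ A, a' ∈ A, a ≠ a'}.
Equivalently, take A + A and drop any sum 2a that is achievable ONLY as a + a for a ∈ A (i.e. sums representable only with equal summands).
Enumerate pairs (a, a') with a < a' (symmetric, so each unordered pair gives one sum; this covers all a ≠ a'):
  -2 + -1 = -3
  -2 + 7 = 5
  -2 + 8 = 6
  -1 + 7 = 6
  -1 + 8 = 7
  7 + 8 = 15
Collected distinct sums: {-3, 5, 6, 7, 15}
|A +̂ A| = 5
(Reference bound: |A +̂ A| ≥ 2|A| - 3 for |A| ≥ 2, with |A| = 4 giving ≥ 5.)

|A +̂ A| = 5


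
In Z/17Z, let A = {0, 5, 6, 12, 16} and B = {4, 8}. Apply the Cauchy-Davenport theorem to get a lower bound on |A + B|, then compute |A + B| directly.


Cauchy-Davenport: |A + B| ≥ min(p, |A| + |B| - 1) for A, B nonempty in Z/pZ.
|A| = 5, |B| = 2, p = 17.
CD lower bound = min(17, 5 + 2 - 1) = min(17, 6) = 6.
Compute A + B mod 17 directly:
a = 0: 0+4=4, 0+8=8
a = 5: 5+4=9, 5+8=13
a = 6: 6+4=10, 6+8=14
a = 12: 12+4=16, 12+8=3
a = 16: 16+4=3, 16+8=7
A + B = {3, 4, 7, 8, 9, 10, 13, 14, 16}, so |A + B| = 9.
Verify: 9 ≥ 6? Yes ✓.

CD lower bound = 6, actual |A + B| = 9.


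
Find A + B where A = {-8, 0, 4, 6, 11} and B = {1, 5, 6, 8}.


A + B = {a + b : a ∈ A, b ∈ B}.
Enumerate all |A|·|B| = 5·4 = 20 pairs (a, b) and collect distinct sums.
a = -8: -8+1=-7, -8+5=-3, -8+6=-2, -8+8=0
a = 0: 0+1=1, 0+5=5, 0+6=6, 0+8=8
a = 4: 4+1=5, 4+5=9, 4+6=10, 4+8=12
a = 6: 6+1=7, 6+5=11, 6+6=12, 6+8=14
a = 11: 11+1=12, 11+5=16, 11+6=17, 11+8=19
Collecting distinct sums: A + B = {-7, -3, -2, 0, 1, 5, 6, 7, 8, 9, 10, 11, 12, 14, 16, 17, 19}
|A + B| = 17

A + B = {-7, -3, -2, 0, 1, 5, 6, 7, 8, 9, 10, 11, 12, 14, 16, 17, 19}


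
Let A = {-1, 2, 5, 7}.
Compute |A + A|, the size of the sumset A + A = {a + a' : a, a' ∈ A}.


A + A = {a + a' : a, a' ∈ A}; |A| = 4.
General bounds: 2|A| - 1 ≤ |A + A| ≤ |A|(|A|+1)/2, i.e. 7 ≤ |A + A| ≤ 10.
Lower bound 2|A|-1 is attained iff A is an arithmetic progression.
Enumerate sums a + a' for a ≤ a' (symmetric, so this suffices):
a = -1: -1+-1=-2, -1+2=1, -1+5=4, -1+7=6
a = 2: 2+2=4, 2+5=7, 2+7=9
a = 5: 5+5=10, 5+7=12
a = 7: 7+7=14
Distinct sums: {-2, 1, 4, 6, 7, 9, 10, 12, 14}
|A + A| = 9

|A + A| = 9


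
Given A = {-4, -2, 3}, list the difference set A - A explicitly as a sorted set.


A - A = {a - a' : a, a' ∈ A}.
Compute a - a' for each ordered pair (a, a'):
a = -4: -4--4=0, -4--2=-2, -4-3=-7
a = -2: -2--4=2, -2--2=0, -2-3=-5
a = 3: 3--4=7, 3--2=5, 3-3=0
Collecting distinct values (and noting 0 appears from a-a):
A - A = {-7, -5, -2, 0, 2, 5, 7}
|A - A| = 7

A - A = {-7, -5, -2, 0, 2, 5, 7}


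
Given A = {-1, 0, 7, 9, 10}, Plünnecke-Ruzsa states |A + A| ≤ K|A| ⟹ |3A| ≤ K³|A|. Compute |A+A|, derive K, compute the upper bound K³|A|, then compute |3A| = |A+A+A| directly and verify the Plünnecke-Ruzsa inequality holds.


|A| = 5.
Step 1: Compute A + A by enumerating all 25 pairs.
A + A = {-2, -1, 0, 6, 7, 8, 9, 10, 14, 16, 17, 18, 19, 20}, so |A + A| = 14.
Step 2: Doubling constant K = |A + A|/|A| = 14/5 = 14/5 ≈ 2.8000.
Step 3: Plünnecke-Ruzsa gives |3A| ≤ K³·|A| = (2.8000)³ · 5 ≈ 109.7600.
Step 4: Compute 3A = A + A + A directly by enumerating all triples (a,b,c) ∈ A³; |3A| = 27.
Step 5: Check 27 ≤ 109.7600? Yes ✓.

K = 14/5, Plünnecke-Ruzsa bound K³|A| ≈ 109.7600, |3A| = 27, inequality holds.


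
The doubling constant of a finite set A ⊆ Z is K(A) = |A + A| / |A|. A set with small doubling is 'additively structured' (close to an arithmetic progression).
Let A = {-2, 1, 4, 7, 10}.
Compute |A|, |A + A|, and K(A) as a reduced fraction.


|A| = 5.
Compute A + A by enumerating all 25 pairs.
A + A = {-4, -1, 2, 5, 8, 11, 14, 17, 20}, so |A + A| = 9.
K = |A + A| / |A| = 9/5 (already in lowest terms) ≈ 1.8000.
Reference: AP of size 5 gives K = 9/5 ≈ 1.8000; a fully generic set of size 5 gives K ≈ 3.0000.

|A| = 5, |A + A| = 9, K = 9/5.


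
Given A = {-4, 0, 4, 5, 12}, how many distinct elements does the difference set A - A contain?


A - A = {a - a' : a, a' ∈ A}; |A| = 5.
Bounds: 2|A|-1 ≤ |A - A| ≤ |A|² - |A| + 1, i.e. 9 ≤ |A - A| ≤ 21.
Note: 0 ∈ A - A always (from a - a). The set is symmetric: if d ∈ A - A then -d ∈ A - A.
Enumerate nonzero differences d = a - a' with a > a' (then include -d):
Positive differences: {1, 4, 5, 7, 8, 9, 12, 16}
Full difference set: {0} ∪ (positive diffs) ∪ (negative diffs).
|A - A| = 1 + 2·8 = 17 (matches direct enumeration: 17).

|A - A| = 17


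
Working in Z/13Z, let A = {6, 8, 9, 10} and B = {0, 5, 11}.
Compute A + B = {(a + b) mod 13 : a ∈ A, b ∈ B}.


Work in Z/13Z: reduce every sum a + b modulo 13.
Enumerate all 12 pairs:
a = 6: 6+0=6, 6+5=11, 6+11=4
a = 8: 8+0=8, 8+5=0, 8+11=6
a = 9: 9+0=9, 9+5=1, 9+11=7
a = 10: 10+0=10, 10+5=2, 10+11=8
Distinct residues collected: {0, 1, 2, 4, 6, 7, 8, 9, 10, 11}
|A + B| = 10 (out of 13 total residues).

A + B = {0, 1, 2, 4, 6, 7, 8, 9, 10, 11}


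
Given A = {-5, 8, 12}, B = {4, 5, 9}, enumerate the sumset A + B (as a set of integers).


A + B = {a + b : a ∈ A, b ∈ B}.
Enumerate all |A|·|B| = 3·3 = 9 pairs (a, b) and collect distinct sums.
a = -5: -5+4=-1, -5+5=0, -5+9=4
a = 8: 8+4=12, 8+5=13, 8+9=17
a = 12: 12+4=16, 12+5=17, 12+9=21
Collecting distinct sums: A + B = {-1, 0, 4, 12, 13, 16, 17, 21}
|A + B| = 8

A + B = {-1, 0, 4, 12, 13, 16, 17, 21}


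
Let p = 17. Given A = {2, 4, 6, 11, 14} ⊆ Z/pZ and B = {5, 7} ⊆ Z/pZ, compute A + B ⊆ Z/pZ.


Work in Z/17Z: reduce every sum a + b modulo 17.
Enumerate all 10 pairs:
a = 2: 2+5=7, 2+7=9
a = 4: 4+5=9, 4+7=11
a = 6: 6+5=11, 6+7=13
a = 11: 11+5=16, 11+7=1
a = 14: 14+5=2, 14+7=4
Distinct residues collected: {1, 2, 4, 7, 9, 11, 13, 16}
|A + B| = 8 (out of 17 total residues).

A + B = {1, 2, 4, 7, 9, 11, 13, 16}


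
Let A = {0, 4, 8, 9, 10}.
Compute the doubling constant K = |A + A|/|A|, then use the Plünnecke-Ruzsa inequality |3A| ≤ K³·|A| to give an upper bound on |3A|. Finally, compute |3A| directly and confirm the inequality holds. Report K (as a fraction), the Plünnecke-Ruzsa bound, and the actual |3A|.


|A| = 5.
Step 1: Compute A + A by enumerating all 25 pairs.
A + A = {0, 4, 8, 9, 10, 12, 13, 14, 16, 17, 18, 19, 20}, so |A + A| = 13.
Step 2: Doubling constant K = |A + A|/|A| = 13/5 = 13/5 ≈ 2.6000.
Step 3: Plünnecke-Ruzsa gives |3A| ≤ K³·|A| = (2.6000)³ · 5 ≈ 87.8800.
Step 4: Compute 3A = A + A + A directly by enumerating all triples (a,b,c) ∈ A³; |3A| = 23.
Step 5: Check 23 ≤ 87.8800? Yes ✓.

K = 13/5, Plünnecke-Ruzsa bound K³|A| ≈ 87.8800, |3A| = 23, inequality holds.


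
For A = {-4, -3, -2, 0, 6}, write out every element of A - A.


A - A = {a - a' : a, a' ∈ A}.
Compute a - a' for each ordered pair (a, a'):
a = -4: -4--4=0, -4--3=-1, -4--2=-2, -4-0=-4, -4-6=-10
a = -3: -3--4=1, -3--3=0, -3--2=-1, -3-0=-3, -3-6=-9
a = -2: -2--4=2, -2--3=1, -2--2=0, -2-0=-2, -2-6=-8
a = 0: 0--4=4, 0--3=3, 0--2=2, 0-0=0, 0-6=-6
a = 6: 6--4=10, 6--3=9, 6--2=8, 6-0=6, 6-6=0
Collecting distinct values (and noting 0 appears from a-a):
A - A = {-10, -9, -8, -6, -4, -3, -2, -1, 0, 1, 2, 3, 4, 6, 8, 9, 10}
|A - A| = 17

A - A = {-10, -9, -8, -6, -4, -3, -2, -1, 0, 1, 2, 3, 4, 6, 8, 9, 10}


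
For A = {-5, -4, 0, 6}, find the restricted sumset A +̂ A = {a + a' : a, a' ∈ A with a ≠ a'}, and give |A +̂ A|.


Restricted sumset: A +̂ A = {a + a' : a ∈ A, a' ∈ A, a ≠ a'}.
Equivalently, take A + A and drop any sum 2a that is achievable ONLY as a + a for a ∈ A (i.e. sums representable only with equal summands).
Enumerate pairs (a, a') with a < a' (symmetric, so each unordered pair gives one sum; this covers all a ≠ a'):
  -5 + -4 = -9
  -5 + 0 = -5
  -5 + 6 = 1
  -4 + 0 = -4
  -4 + 6 = 2
  0 + 6 = 6
Collected distinct sums: {-9, -5, -4, 1, 2, 6}
|A +̂ A| = 6
(Reference bound: |A +̂ A| ≥ 2|A| - 3 for |A| ≥ 2, with |A| = 4 giving ≥ 5.)

|A +̂ A| = 6


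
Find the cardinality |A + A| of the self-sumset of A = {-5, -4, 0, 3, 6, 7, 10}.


A + A = {a + a' : a, a' ∈ A}; |A| = 7.
General bounds: 2|A| - 1 ≤ |A + A| ≤ |A|(|A|+1)/2, i.e. 13 ≤ |A + A| ≤ 28.
Lower bound 2|A|-1 is attained iff A is an arithmetic progression.
Enumerate sums a + a' for a ≤ a' (symmetric, so this suffices):
a = -5: -5+-5=-10, -5+-4=-9, -5+0=-5, -5+3=-2, -5+6=1, -5+7=2, -5+10=5
a = -4: -4+-4=-8, -4+0=-4, -4+3=-1, -4+6=2, -4+7=3, -4+10=6
a = 0: 0+0=0, 0+3=3, 0+6=6, 0+7=7, 0+10=10
a = 3: 3+3=6, 3+6=9, 3+7=10, 3+10=13
a = 6: 6+6=12, 6+7=13, 6+10=16
a = 7: 7+7=14, 7+10=17
a = 10: 10+10=20
Distinct sums: {-10, -9, -8, -5, -4, -2, -1, 0, 1, 2, 3, 5, 6, 7, 9, 10, 12, 13, 14, 16, 17, 20}
|A + A| = 22

|A + A| = 22


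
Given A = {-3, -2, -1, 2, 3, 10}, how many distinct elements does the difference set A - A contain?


A - A = {a - a' : a, a' ∈ A}; |A| = 6.
Bounds: 2|A|-1 ≤ |A - A| ≤ |A|² - |A| + 1, i.e. 11 ≤ |A - A| ≤ 31.
Note: 0 ∈ A - A always (from a - a). The set is symmetric: if d ∈ A - A then -d ∈ A - A.
Enumerate nonzero differences d = a - a' with a > a' (then include -d):
Positive differences: {1, 2, 3, 4, 5, 6, 7, 8, 11, 12, 13}
Full difference set: {0} ∪ (positive diffs) ∪ (negative diffs).
|A - A| = 1 + 2·11 = 23 (matches direct enumeration: 23).

|A - A| = 23


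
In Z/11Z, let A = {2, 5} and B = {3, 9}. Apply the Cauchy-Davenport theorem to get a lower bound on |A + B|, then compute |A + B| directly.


Cauchy-Davenport: |A + B| ≥ min(p, |A| + |B| - 1) for A, B nonempty in Z/pZ.
|A| = 2, |B| = 2, p = 11.
CD lower bound = min(11, 2 + 2 - 1) = min(11, 3) = 3.
Compute A + B mod 11 directly:
a = 2: 2+3=5, 2+9=0
a = 5: 5+3=8, 5+9=3
A + B = {0, 3, 5, 8}, so |A + B| = 4.
Verify: 4 ≥ 3? Yes ✓.

CD lower bound = 3, actual |A + B| = 4.


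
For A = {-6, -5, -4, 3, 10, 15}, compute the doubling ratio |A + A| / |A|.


|A| = 6.
Compute A + A by enumerating all 36 pairs.
A + A = {-12, -11, -10, -9, -8, -3, -2, -1, 4, 5, 6, 9, 10, 11, 13, 18, 20, 25, 30}, so |A + A| = 19.
K = |A + A| / |A| = 19/6 (already in lowest terms) ≈ 3.1667.
Reference: AP of size 6 gives K = 11/6 ≈ 1.8333; a fully generic set of size 6 gives K ≈ 3.5000.

|A| = 6, |A + A| = 19, K = 19/6.


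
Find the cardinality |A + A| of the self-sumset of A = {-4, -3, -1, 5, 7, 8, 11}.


A + A = {a + a' : a, a' ∈ A}; |A| = 7.
General bounds: 2|A| - 1 ≤ |A + A| ≤ |A|(|A|+1)/2, i.e. 13 ≤ |A + A| ≤ 28.
Lower bound 2|A|-1 is attained iff A is an arithmetic progression.
Enumerate sums a + a' for a ≤ a' (symmetric, so this suffices):
a = -4: -4+-4=-8, -4+-3=-7, -4+-1=-5, -4+5=1, -4+7=3, -4+8=4, -4+11=7
a = -3: -3+-3=-6, -3+-1=-4, -3+5=2, -3+7=4, -3+8=5, -3+11=8
a = -1: -1+-1=-2, -1+5=4, -1+7=6, -1+8=7, -1+11=10
a = 5: 5+5=10, 5+7=12, 5+8=13, 5+11=16
a = 7: 7+7=14, 7+8=15, 7+11=18
a = 8: 8+8=16, 8+11=19
a = 11: 11+11=22
Distinct sums: {-8, -7, -6, -5, -4, -2, 1, 2, 3, 4, 5, 6, 7, 8, 10, 12, 13, 14, 15, 16, 18, 19, 22}
|A + A| = 23

|A + A| = 23


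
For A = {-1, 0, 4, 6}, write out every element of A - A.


A - A = {a - a' : a, a' ∈ A}.
Compute a - a' for each ordered pair (a, a'):
a = -1: -1--1=0, -1-0=-1, -1-4=-5, -1-6=-7
a = 0: 0--1=1, 0-0=0, 0-4=-4, 0-6=-6
a = 4: 4--1=5, 4-0=4, 4-4=0, 4-6=-2
a = 6: 6--1=7, 6-0=6, 6-4=2, 6-6=0
Collecting distinct values (and noting 0 appears from a-a):
A - A = {-7, -6, -5, -4, -2, -1, 0, 1, 2, 4, 5, 6, 7}
|A - A| = 13

A - A = {-7, -6, -5, -4, -2, -1, 0, 1, 2, 4, 5, 6, 7}


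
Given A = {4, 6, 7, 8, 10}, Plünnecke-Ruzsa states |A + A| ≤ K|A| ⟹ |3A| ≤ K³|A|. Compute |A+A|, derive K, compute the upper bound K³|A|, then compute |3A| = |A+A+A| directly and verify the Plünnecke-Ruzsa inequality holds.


|A| = 5.
Step 1: Compute A + A by enumerating all 25 pairs.
A + A = {8, 10, 11, 12, 13, 14, 15, 16, 17, 18, 20}, so |A + A| = 11.
Step 2: Doubling constant K = |A + A|/|A| = 11/5 = 11/5 ≈ 2.2000.
Step 3: Plünnecke-Ruzsa gives |3A| ≤ K³·|A| = (2.2000)³ · 5 ≈ 53.2400.
Step 4: Compute 3A = A + A + A directly by enumerating all triples (a,b,c) ∈ A³; |3A| = 17.
Step 5: Check 17 ≤ 53.2400? Yes ✓.

K = 11/5, Plünnecke-Ruzsa bound K³|A| ≈ 53.2400, |3A| = 17, inequality holds.


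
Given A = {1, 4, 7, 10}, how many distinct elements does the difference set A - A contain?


A - A = {a - a' : a, a' ∈ A}; |A| = 4.
Bounds: 2|A|-1 ≤ |A - A| ≤ |A|² - |A| + 1, i.e. 7 ≤ |A - A| ≤ 13.
Note: 0 ∈ A - A always (from a - a). The set is symmetric: if d ∈ A - A then -d ∈ A - A.
Enumerate nonzero differences d = a - a' with a > a' (then include -d):
Positive differences: {3, 6, 9}
Full difference set: {0} ∪ (positive diffs) ∪ (negative diffs).
|A - A| = 1 + 2·3 = 7 (matches direct enumeration: 7).

|A - A| = 7


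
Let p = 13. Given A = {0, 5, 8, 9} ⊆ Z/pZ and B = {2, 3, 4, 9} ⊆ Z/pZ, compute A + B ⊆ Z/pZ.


Work in Z/13Z: reduce every sum a + b modulo 13.
Enumerate all 16 pairs:
a = 0: 0+2=2, 0+3=3, 0+4=4, 0+9=9
a = 5: 5+2=7, 5+3=8, 5+4=9, 5+9=1
a = 8: 8+2=10, 8+3=11, 8+4=12, 8+9=4
a = 9: 9+2=11, 9+3=12, 9+4=0, 9+9=5
Distinct residues collected: {0, 1, 2, 3, 4, 5, 7, 8, 9, 10, 11, 12}
|A + B| = 12 (out of 13 total residues).

A + B = {0, 1, 2, 3, 4, 5, 7, 8, 9, 10, 11, 12}


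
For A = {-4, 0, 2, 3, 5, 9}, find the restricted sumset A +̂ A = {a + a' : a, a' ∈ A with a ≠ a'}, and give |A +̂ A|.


Restricted sumset: A +̂ A = {a + a' : a ∈ A, a' ∈ A, a ≠ a'}.
Equivalently, take A + A and drop any sum 2a that is achievable ONLY as a + a for a ∈ A (i.e. sums representable only with equal summands).
Enumerate pairs (a, a') with a < a' (symmetric, so each unordered pair gives one sum; this covers all a ≠ a'):
  -4 + 0 = -4
  -4 + 2 = -2
  -4 + 3 = -1
  -4 + 5 = 1
  -4 + 9 = 5
  0 + 2 = 2
  0 + 3 = 3
  0 + 5 = 5
  0 + 9 = 9
  2 + 3 = 5
  2 + 5 = 7
  2 + 9 = 11
  3 + 5 = 8
  3 + 9 = 12
  5 + 9 = 14
Collected distinct sums: {-4, -2, -1, 1, 2, 3, 5, 7, 8, 9, 11, 12, 14}
|A +̂ A| = 13
(Reference bound: |A +̂ A| ≥ 2|A| - 3 for |A| ≥ 2, with |A| = 6 giving ≥ 9.)

|A +̂ A| = 13


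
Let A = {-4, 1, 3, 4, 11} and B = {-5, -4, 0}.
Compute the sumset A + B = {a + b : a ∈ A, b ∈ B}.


A + B = {a + b : a ∈ A, b ∈ B}.
Enumerate all |A|·|B| = 5·3 = 15 pairs (a, b) and collect distinct sums.
a = -4: -4+-5=-9, -4+-4=-8, -4+0=-4
a = 1: 1+-5=-4, 1+-4=-3, 1+0=1
a = 3: 3+-5=-2, 3+-4=-1, 3+0=3
a = 4: 4+-5=-1, 4+-4=0, 4+0=4
a = 11: 11+-5=6, 11+-4=7, 11+0=11
Collecting distinct sums: A + B = {-9, -8, -4, -3, -2, -1, 0, 1, 3, 4, 6, 7, 11}
|A + B| = 13

A + B = {-9, -8, -4, -3, -2, -1, 0, 1, 3, 4, 6, 7, 11}


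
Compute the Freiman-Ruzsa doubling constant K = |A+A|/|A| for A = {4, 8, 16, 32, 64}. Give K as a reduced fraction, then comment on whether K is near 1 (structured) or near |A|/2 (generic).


|A| = 5.
Compute A + A by enumerating all 25 pairs.
A + A = {8, 12, 16, 20, 24, 32, 36, 40, 48, 64, 68, 72, 80, 96, 128}, so |A + A| = 15.
K = |A + A| / |A| = 15/5 = 3/1 ≈ 3.0000.
Reference: AP of size 5 gives K = 9/5 ≈ 1.8000; a fully generic set of size 5 gives K ≈ 3.0000.

|A| = 5, |A + A| = 15, K = 15/5 = 3/1.


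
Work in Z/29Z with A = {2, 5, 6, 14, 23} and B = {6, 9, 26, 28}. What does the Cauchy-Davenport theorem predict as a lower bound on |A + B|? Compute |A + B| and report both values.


Cauchy-Davenport: |A + B| ≥ min(p, |A| + |B| - 1) for A, B nonempty in Z/pZ.
|A| = 5, |B| = 4, p = 29.
CD lower bound = min(29, 5 + 4 - 1) = min(29, 8) = 8.
Compute A + B mod 29 directly:
a = 2: 2+6=8, 2+9=11, 2+26=28, 2+28=1
a = 5: 5+6=11, 5+9=14, 5+26=2, 5+28=4
a = 6: 6+6=12, 6+9=15, 6+26=3, 6+28=5
a = 14: 14+6=20, 14+9=23, 14+26=11, 14+28=13
a = 23: 23+6=0, 23+9=3, 23+26=20, 23+28=22
A + B = {0, 1, 2, 3, 4, 5, 8, 11, 12, 13, 14, 15, 20, 22, 23, 28}, so |A + B| = 16.
Verify: 16 ≥ 8? Yes ✓.

CD lower bound = 8, actual |A + B| = 16.


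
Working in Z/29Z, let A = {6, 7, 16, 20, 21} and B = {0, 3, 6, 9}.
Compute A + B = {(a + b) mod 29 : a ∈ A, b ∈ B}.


Work in Z/29Z: reduce every sum a + b modulo 29.
Enumerate all 20 pairs:
a = 6: 6+0=6, 6+3=9, 6+6=12, 6+9=15
a = 7: 7+0=7, 7+3=10, 7+6=13, 7+9=16
a = 16: 16+0=16, 16+3=19, 16+6=22, 16+9=25
a = 20: 20+0=20, 20+3=23, 20+6=26, 20+9=0
a = 21: 21+0=21, 21+3=24, 21+6=27, 21+9=1
Distinct residues collected: {0, 1, 6, 7, 9, 10, 12, 13, 15, 16, 19, 20, 21, 22, 23, 24, 25, 26, 27}
|A + B| = 19 (out of 29 total residues).

A + B = {0, 1, 6, 7, 9, 10, 12, 13, 15, 16, 19, 20, 21, 22, 23, 24, 25, 26, 27}


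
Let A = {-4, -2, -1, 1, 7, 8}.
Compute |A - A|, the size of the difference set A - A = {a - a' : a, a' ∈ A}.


A - A = {a - a' : a, a' ∈ A}; |A| = 6.
Bounds: 2|A|-1 ≤ |A - A| ≤ |A|² - |A| + 1, i.e. 11 ≤ |A - A| ≤ 31.
Note: 0 ∈ A - A always (from a - a). The set is symmetric: if d ∈ A - A then -d ∈ A - A.
Enumerate nonzero differences d = a - a' with a > a' (then include -d):
Positive differences: {1, 2, 3, 5, 6, 7, 8, 9, 10, 11, 12}
Full difference set: {0} ∪ (positive diffs) ∪ (negative diffs).
|A - A| = 1 + 2·11 = 23 (matches direct enumeration: 23).

|A - A| = 23


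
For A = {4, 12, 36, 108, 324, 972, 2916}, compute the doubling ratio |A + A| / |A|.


|A| = 7.
Compute A + A by enumerating all 49 pairs.
A + A = {8, 16, 24, 40, 48, 72, 112, 120, 144, 216, 328, 336, 360, 432, 648, 976, 984, 1008, 1080, 1296, 1944, 2920, 2928, 2952, 3024, 3240, 3888, 5832}, so |A + A| = 28.
K = |A + A| / |A| = 28/7 = 4/1 ≈ 4.0000.
Reference: AP of size 7 gives K = 13/7 ≈ 1.8571; a fully generic set of size 7 gives K ≈ 4.0000.

|A| = 7, |A + A| = 28, K = 28/7 = 4/1.


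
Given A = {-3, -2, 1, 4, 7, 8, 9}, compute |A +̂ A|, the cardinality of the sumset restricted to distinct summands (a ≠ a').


Restricted sumset: A +̂ A = {a + a' : a ∈ A, a' ∈ A, a ≠ a'}.
Equivalently, take A + A and drop any sum 2a that is achievable ONLY as a + a for a ∈ A (i.e. sums representable only with equal summands).
Enumerate pairs (a, a') with a < a' (symmetric, so each unordered pair gives one sum; this covers all a ≠ a'):
  -3 + -2 = -5
  -3 + 1 = -2
  -3 + 4 = 1
  -3 + 7 = 4
  -3 + 8 = 5
  -3 + 9 = 6
  -2 + 1 = -1
  -2 + 4 = 2
  -2 + 7 = 5
  -2 + 8 = 6
  -2 + 9 = 7
  1 + 4 = 5
  1 + 7 = 8
  1 + 8 = 9
  1 + 9 = 10
  4 + 7 = 11
  4 + 8 = 12
  4 + 9 = 13
  7 + 8 = 15
  7 + 9 = 16
  8 + 9 = 17
Collected distinct sums: {-5, -2, -1, 1, 2, 4, 5, 6, 7, 8, 9, 10, 11, 12, 13, 15, 16, 17}
|A +̂ A| = 18
(Reference bound: |A +̂ A| ≥ 2|A| - 3 for |A| ≥ 2, with |A| = 7 giving ≥ 11.)

|A +̂ A| = 18


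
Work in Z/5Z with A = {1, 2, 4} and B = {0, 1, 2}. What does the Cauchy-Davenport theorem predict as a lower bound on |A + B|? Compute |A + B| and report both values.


Cauchy-Davenport: |A + B| ≥ min(p, |A| + |B| - 1) for A, B nonempty in Z/pZ.
|A| = 3, |B| = 3, p = 5.
CD lower bound = min(5, 3 + 3 - 1) = min(5, 5) = 5.
Compute A + B mod 5 directly:
a = 1: 1+0=1, 1+1=2, 1+2=3
a = 2: 2+0=2, 2+1=3, 2+2=4
a = 4: 4+0=4, 4+1=0, 4+2=1
A + B = {0, 1, 2, 3, 4}, so |A + B| = 5.
Verify: 5 ≥ 5? Yes ✓.

CD lower bound = 5, actual |A + B| = 5.


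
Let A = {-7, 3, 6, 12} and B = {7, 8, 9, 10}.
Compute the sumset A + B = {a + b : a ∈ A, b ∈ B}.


A + B = {a + b : a ∈ A, b ∈ B}.
Enumerate all |A|·|B| = 4·4 = 16 pairs (a, b) and collect distinct sums.
a = -7: -7+7=0, -7+8=1, -7+9=2, -7+10=3
a = 3: 3+7=10, 3+8=11, 3+9=12, 3+10=13
a = 6: 6+7=13, 6+8=14, 6+9=15, 6+10=16
a = 12: 12+7=19, 12+8=20, 12+9=21, 12+10=22
Collecting distinct sums: A + B = {0, 1, 2, 3, 10, 11, 12, 13, 14, 15, 16, 19, 20, 21, 22}
|A + B| = 15

A + B = {0, 1, 2, 3, 10, 11, 12, 13, 14, 15, 16, 19, 20, 21, 22}


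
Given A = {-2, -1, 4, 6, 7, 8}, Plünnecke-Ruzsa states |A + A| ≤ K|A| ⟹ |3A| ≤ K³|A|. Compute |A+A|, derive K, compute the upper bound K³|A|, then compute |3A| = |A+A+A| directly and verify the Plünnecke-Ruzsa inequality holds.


|A| = 6.
Step 1: Compute A + A by enumerating all 36 pairs.
A + A = {-4, -3, -2, 2, 3, 4, 5, 6, 7, 8, 10, 11, 12, 13, 14, 15, 16}, so |A + A| = 17.
Step 2: Doubling constant K = |A + A|/|A| = 17/6 = 17/6 ≈ 2.8333.
Step 3: Plünnecke-Ruzsa gives |3A| ≤ K³·|A| = (2.8333)³ · 6 ≈ 136.4722.
Step 4: Compute 3A = A + A + A directly by enumerating all triples (a,b,c) ∈ A³; |3A| = 29.
Step 5: Check 29 ≤ 136.4722? Yes ✓.

K = 17/6, Plünnecke-Ruzsa bound K³|A| ≈ 136.4722, |3A| = 29, inequality holds.


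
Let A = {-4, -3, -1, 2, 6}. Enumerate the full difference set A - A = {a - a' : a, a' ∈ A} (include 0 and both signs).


A - A = {a - a' : a, a' ∈ A}.
Compute a - a' for each ordered pair (a, a'):
a = -4: -4--4=0, -4--3=-1, -4--1=-3, -4-2=-6, -4-6=-10
a = -3: -3--4=1, -3--3=0, -3--1=-2, -3-2=-5, -3-6=-9
a = -1: -1--4=3, -1--3=2, -1--1=0, -1-2=-3, -1-6=-7
a = 2: 2--4=6, 2--3=5, 2--1=3, 2-2=0, 2-6=-4
a = 6: 6--4=10, 6--3=9, 6--1=7, 6-2=4, 6-6=0
Collecting distinct values (and noting 0 appears from a-a):
A - A = {-10, -9, -7, -6, -5, -4, -3, -2, -1, 0, 1, 2, 3, 4, 5, 6, 7, 9, 10}
|A - A| = 19

A - A = {-10, -9, -7, -6, -5, -4, -3, -2, -1, 0, 1, 2, 3, 4, 5, 6, 7, 9, 10}


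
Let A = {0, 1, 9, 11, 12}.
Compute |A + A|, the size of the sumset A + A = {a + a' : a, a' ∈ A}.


A + A = {a + a' : a, a' ∈ A}; |A| = 5.
General bounds: 2|A| - 1 ≤ |A + A| ≤ |A|(|A|+1)/2, i.e. 9 ≤ |A + A| ≤ 15.
Lower bound 2|A|-1 is attained iff A is an arithmetic progression.
Enumerate sums a + a' for a ≤ a' (symmetric, so this suffices):
a = 0: 0+0=0, 0+1=1, 0+9=9, 0+11=11, 0+12=12
a = 1: 1+1=2, 1+9=10, 1+11=12, 1+12=13
a = 9: 9+9=18, 9+11=20, 9+12=21
a = 11: 11+11=22, 11+12=23
a = 12: 12+12=24
Distinct sums: {0, 1, 2, 9, 10, 11, 12, 13, 18, 20, 21, 22, 23, 24}
|A + A| = 14

|A + A| = 14


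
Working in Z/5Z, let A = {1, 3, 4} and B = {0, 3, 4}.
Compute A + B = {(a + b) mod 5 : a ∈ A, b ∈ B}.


Work in Z/5Z: reduce every sum a + b modulo 5.
Enumerate all 9 pairs:
a = 1: 1+0=1, 1+3=4, 1+4=0
a = 3: 3+0=3, 3+3=1, 3+4=2
a = 4: 4+0=4, 4+3=2, 4+4=3
Distinct residues collected: {0, 1, 2, 3, 4}
|A + B| = 5 (out of 5 total residues).

A + B = {0, 1, 2, 3, 4}


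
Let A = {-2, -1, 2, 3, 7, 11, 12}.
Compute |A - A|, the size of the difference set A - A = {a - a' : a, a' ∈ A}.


A - A = {a - a' : a, a' ∈ A}; |A| = 7.
Bounds: 2|A|-1 ≤ |A - A| ≤ |A|² - |A| + 1, i.e. 13 ≤ |A - A| ≤ 43.
Note: 0 ∈ A - A always (from a - a). The set is symmetric: if d ∈ A - A then -d ∈ A - A.
Enumerate nonzero differences d = a - a' with a > a' (then include -d):
Positive differences: {1, 3, 4, 5, 8, 9, 10, 12, 13, 14}
Full difference set: {0} ∪ (positive diffs) ∪ (negative diffs).
|A - A| = 1 + 2·10 = 21 (matches direct enumeration: 21).

|A - A| = 21


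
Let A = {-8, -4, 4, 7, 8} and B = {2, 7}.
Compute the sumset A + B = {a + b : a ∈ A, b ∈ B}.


A + B = {a + b : a ∈ A, b ∈ B}.
Enumerate all |A|·|B| = 5·2 = 10 pairs (a, b) and collect distinct sums.
a = -8: -8+2=-6, -8+7=-1
a = -4: -4+2=-2, -4+7=3
a = 4: 4+2=6, 4+7=11
a = 7: 7+2=9, 7+7=14
a = 8: 8+2=10, 8+7=15
Collecting distinct sums: A + B = {-6, -2, -1, 3, 6, 9, 10, 11, 14, 15}
|A + B| = 10

A + B = {-6, -2, -1, 3, 6, 9, 10, 11, 14, 15}


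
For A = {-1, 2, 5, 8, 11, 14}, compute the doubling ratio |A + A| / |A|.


|A| = 6.
Compute A + A by enumerating all 36 pairs.
A + A = {-2, 1, 4, 7, 10, 13, 16, 19, 22, 25, 28}, so |A + A| = 11.
K = |A + A| / |A| = 11/6 (already in lowest terms) ≈ 1.8333.
Reference: AP of size 6 gives K = 11/6 ≈ 1.8333; a fully generic set of size 6 gives K ≈ 3.5000.

|A| = 6, |A + A| = 11, K = 11/6.


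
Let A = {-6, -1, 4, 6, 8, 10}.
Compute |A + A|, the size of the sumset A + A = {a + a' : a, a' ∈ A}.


A + A = {a + a' : a, a' ∈ A}; |A| = 6.
General bounds: 2|A| - 1 ≤ |A + A| ≤ |A|(|A|+1)/2, i.e. 11 ≤ |A + A| ≤ 21.
Lower bound 2|A|-1 is attained iff A is an arithmetic progression.
Enumerate sums a + a' for a ≤ a' (symmetric, so this suffices):
a = -6: -6+-6=-12, -6+-1=-7, -6+4=-2, -6+6=0, -6+8=2, -6+10=4
a = -1: -1+-1=-2, -1+4=3, -1+6=5, -1+8=7, -1+10=9
a = 4: 4+4=8, 4+6=10, 4+8=12, 4+10=14
a = 6: 6+6=12, 6+8=14, 6+10=16
a = 8: 8+8=16, 8+10=18
a = 10: 10+10=20
Distinct sums: {-12, -7, -2, 0, 2, 3, 4, 5, 7, 8, 9, 10, 12, 14, 16, 18, 20}
|A + A| = 17

|A + A| = 17


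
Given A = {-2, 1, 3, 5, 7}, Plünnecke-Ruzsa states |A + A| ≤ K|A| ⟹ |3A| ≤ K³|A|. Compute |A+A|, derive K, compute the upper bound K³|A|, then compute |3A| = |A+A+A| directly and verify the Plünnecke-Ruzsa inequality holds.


|A| = 5.
Step 1: Compute A + A by enumerating all 25 pairs.
A + A = {-4, -1, 1, 2, 3, 4, 5, 6, 8, 10, 12, 14}, so |A + A| = 12.
Step 2: Doubling constant K = |A + A|/|A| = 12/5 = 12/5 ≈ 2.4000.
Step 3: Plünnecke-Ruzsa gives |3A| ≤ K³·|A| = (2.4000)³ · 5 ≈ 69.1200.
Step 4: Compute 3A = A + A + A directly by enumerating all triples (a,b,c) ∈ A³; |3A| = 21.
Step 5: Check 21 ≤ 69.1200? Yes ✓.

K = 12/5, Plünnecke-Ruzsa bound K³|A| ≈ 69.1200, |3A| = 21, inequality holds.


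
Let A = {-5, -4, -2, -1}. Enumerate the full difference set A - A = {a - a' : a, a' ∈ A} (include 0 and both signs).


A - A = {a - a' : a, a' ∈ A}.
Compute a - a' for each ordered pair (a, a'):
a = -5: -5--5=0, -5--4=-1, -5--2=-3, -5--1=-4
a = -4: -4--5=1, -4--4=0, -4--2=-2, -4--1=-3
a = -2: -2--5=3, -2--4=2, -2--2=0, -2--1=-1
a = -1: -1--5=4, -1--4=3, -1--2=1, -1--1=0
Collecting distinct values (and noting 0 appears from a-a):
A - A = {-4, -3, -2, -1, 0, 1, 2, 3, 4}
|A - A| = 9

A - A = {-4, -3, -2, -1, 0, 1, 2, 3, 4}


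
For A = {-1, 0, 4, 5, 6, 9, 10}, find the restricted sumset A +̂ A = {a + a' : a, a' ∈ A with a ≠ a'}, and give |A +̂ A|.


Restricted sumset: A +̂ A = {a + a' : a ∈ A, a' ∈ A, a ≠ a'}.
Equivalently, take A + A and drop any sum 2a that is achievable ONLY as a + a for a ∈ A (i.e. sums representable only with equal summands).
Enumerate pairs (a, a') with a < a' (symmetric, so each unordered pair gives one sum; this covers all a ≠ a'):
  -1 + 0 = -1
  -1 + 4 = 3
  -1 + 5 = 4
  -1 + 6 = 5
  -1 + 9 = 8
  -1 + 10 = 9
  0 + 4 = 4
  0 + 5 = 5
  0 + 6 = 6
  0 + 9 = 9
  0 + 10 = 10
  4 + 5 = 9
  4 + 6 = 10
  4 + 9 = 13
  4 + 10 = 14
  5 + 6 = 11
  5 + 9 = 14
  5 + 10 = 15
  6 + 9 = 15
  6 + 10 = 16
  9 + 10 = 19
Collected distinct sums: {-1, 3, 4, 5, 6, 8, 9, 10, 11, 13, 14, 15, 16, 19}
|A +̂ A| = 14
(Reference bound: |A +̂ A| ≥ 2|A| - 3 for |A| ≥ 2, with |A| = 7 giving ≥ 11.)

|A +̂ A| = 14


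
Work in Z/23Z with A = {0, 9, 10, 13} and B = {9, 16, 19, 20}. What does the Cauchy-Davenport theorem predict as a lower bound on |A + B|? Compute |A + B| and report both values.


Cauchy-Davenport: |A + B| ≥ min(p, |A| + |B| - 1) for A, B nonempty in Z/pZ.
|A| = 4, |B| = 4, p = 23.
CD lower bound = min(23, 4 + 4 - 1) = min(23, 7) = 7.
Compute A + B mod 23 directly:
a = 0: 0+9=9, 0+16=16, 0+19=19, 0+20=20
a = 9: 9+9=18, 9+16=2, 9+19=5, 9+20=6
a = 10: 10+9=19, 10+16=3, 10+19=6, 10+20=7
a = 13: 13+9=22, 13+16=6, 13+19=9, 13+20=10
A + B = {2, 3, 5, 6, 7, 9, 10, 16, 18, 19, 20, 22}, so |A + B| = 12.
Verify: 12 ≥ 7? Yes ✓.

CD lower bound = 7, actual |A + B| = 12.


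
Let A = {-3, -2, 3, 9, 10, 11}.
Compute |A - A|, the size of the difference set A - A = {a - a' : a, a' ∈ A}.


A - A = {a - a' : a, a' ∈ A}; |A| = 6.
Bounds: 2|A|-1 ≤ |A - A| ≤ |A|² - |A| + 1, i.e. 11 ≤ |A - A| ≤ 31.
Note: 0 ∈ A - A always (from a - a). The set is symmetric: if d ∈ A - A then -d ∈ A - A.
Enumerate nonzero differences d = a - a' with a > a' (then include -d):
Positive differences: {1, 2, 5, 6, 7, 8, 11, 12, 13, 14}
Full difference set: {0} ∪ (positive diffs) ∪ (negative diffs).
|A - A| = 1 + 2·10 = 21 (matches direct enumeration: 21).

|A - A| = 21


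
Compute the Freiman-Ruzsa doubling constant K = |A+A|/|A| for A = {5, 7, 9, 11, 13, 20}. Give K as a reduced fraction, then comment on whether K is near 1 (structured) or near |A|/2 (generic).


|A| = 6.
Compute A + A by enumerating all 36 pairs.
A + A = {10, 12, 14, 16, 18, 20, 22, 24, 25, 26, 27, 29, 31, 33, 40}, so |A + A| = 15.
K = |A + A| / |A| = 15/6 = 5/2 ≈ 2.5000.
Reference: AP of size 6 gives K = 11/6 ≈ 1.8333; a fully generic set of size 6 gives K ≈ 3.5000.

|A| = 6, |A + A| = 15, K = 15/6 = 5/2.


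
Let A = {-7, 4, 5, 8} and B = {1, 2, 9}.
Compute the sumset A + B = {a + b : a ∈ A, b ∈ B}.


A + B = {a + b : a ∈ A, b ∈ B}.
Enumerate all |A|·|B| = 4·3 = 12 pairs (a, b) and collect distinct sums.
a = -7: -7+1=-6, -7+2=-5, -7+9=2
a = 4: 4+1=5, 4+2=6, 4+9=13
a = 5: 5+1=6, 5+2=7, 5+9=14
a = 8: 8+1=9, 8+2=10, 8+9=17
Collecting distinct sums: A + B = {-6, -5, 2, 5, 6, 7, 9, 10, 13, 14, 17}
|A + B| = 11

A + B = {-6, -5, 2, 5, 6, 7, 9, 10, 13, 14, 17}


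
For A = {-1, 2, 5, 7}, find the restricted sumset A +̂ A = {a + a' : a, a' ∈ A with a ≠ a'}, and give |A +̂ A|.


Restricted sumset: A +̂ A = {a + a' : a ∈ A, a' ∈ A, a ≠ a'}.
Equivalently, take A + A and drop any sum 2a that is achievable ONLY as a + a for a ∈ A (i.e. sums representable only with equal summands).
Enumerate pairs (a, a') with a < a' (symmetric, so each unordered pair gives one sum; this covers all a ≠ a'):
  -1 + 2 = 1
  -1 + 5 = 4
  -1 + 7 = 6
  2 + 5 = 7
  2 + 7 = 9
  5 + 7 = 12
Collected distinct sums: {1, 4, 6, 7, 9, 12}
|A +̂ A| = 6
(Reference bound: |A +̂ A| ≥ 2|A| - 3 for |A| ≥ 2, with |A| = 4 giving ≥ 5.)

|A +̂ A| = 6


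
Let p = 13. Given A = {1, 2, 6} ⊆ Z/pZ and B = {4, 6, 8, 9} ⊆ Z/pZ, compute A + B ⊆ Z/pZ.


Work in Z/13Z: reduce every sum a + b modulo 13.
Enumerate all 12 pairs:
a = 1: 1+4=5, 1+6=7, 1+8=9, 1+9=10
a = 2: 2+4=6, 2+6=8, 2+8=10, 2+9=11
a = 6: 6+4=10, 6+6=12, 6+8=1, 6+9=2
Distinct residues collected: {1, 2, 5, 6, 7, 8, 9, 10, 11, 12}
|A + B| = 10 (out of 13 total residues).

A + B = {1, 2, 5, 6, 7, 8, 9, 10, 11, 12}


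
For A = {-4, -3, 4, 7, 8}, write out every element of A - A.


A - A = {a - a' : a, a' ∈ A}.
Compute a - a' for each ordered pair (a, a'):
a = -4: -4--4=0, -4--3=-1, -4-4=-8, -4-7=-11, -4-8=-12
a = -3: -3--4=1, -3--3=0, -3-4=-7, -3-7=-10, -3-8=-11
a = 4: 4--4=8, 4--3=7, 4-4=0, 4-7=-3, 4-8=-4
a = 7: 7--4=11, 7--3=10, 7-4=3, 7-7=0, 7-8=-1
a = 8: 8--4=12, 8--3=11, 8-4=4, 8-7=1, 8-8=0
Collecting distinct values (and noting 0 appears from a-a):
A - A = {-12, -11, -10, -8, -7, -4, -3, -1, 0, 1, 3, 4, 7, 8, 10, 11, 12}
|A - A| = 17

A - A = {-12, -11, -10, -8, -7, -4, -3, -1, 0, 1, 3, 4, 7, 8, 10, 11, 12}


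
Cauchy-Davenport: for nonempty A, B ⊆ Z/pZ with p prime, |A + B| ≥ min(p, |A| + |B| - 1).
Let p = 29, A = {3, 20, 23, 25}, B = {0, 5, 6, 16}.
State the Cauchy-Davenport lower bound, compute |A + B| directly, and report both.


Cauchy-Davenport: |A + B| ≥ min(p, |A| + |B| - 1) for A, B nonempty in Z/pZ.
|A| = 4, |B| = 4, p = 29.
CD lower bound = min(29, 4 + 4 - 1) = min(29, 7) = 7.
Compute A + B mod 29 directly:
a = 3: 3+0=3, 3+5=8, 3+6=9, 3+16=19
a = 20: 20+0=20, 20+5=25, 20+6=26, 20+16=7
a = 23: 23+0=23, 23+5=28, 23+6=0, 23+16=10
a = 25: 25+0=25, 25+5=1, 25+6=2, 25+16=12
A + B = {0, 1, 2, 3, 7, 8, 9, 10, 12, 19, 20, 23, 25, 26, 28}, so |A + B| = 15.
Verify: 15 ≥ 7? Yes ✓.

CD lower bound = 7, actual |A + B| = 15.


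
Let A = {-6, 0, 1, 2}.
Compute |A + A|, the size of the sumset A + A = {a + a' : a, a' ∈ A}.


A + A = {a + a' : a, a' ∈ A}; |A| = 4.
General bounds: 2|A| - 1 ≤ |A + A| ≤ |A|(|A|+1)/2, i.e. 7 ≤ |A + A| ≤ 10.
Lower bound 2|A|-1 is attained iff A is an arithmetic progression.
Enumerate sums a + a' for a ≤ a' (symmetric, so this suffices):
a = -6: -6+-6=-12, -6+0=-6, -6+1=-5, -6+2=-4
a = 0: 0+0=0, 0+1=1, 0+2=2
a = 1: 1+1=2, 1+2=3
a = 2: 2+2=4
Distinct sums: {-12, -6, -5, -4, 0, 1, 2, 3, 4}
|A + A| = 9

|A + A| = 9


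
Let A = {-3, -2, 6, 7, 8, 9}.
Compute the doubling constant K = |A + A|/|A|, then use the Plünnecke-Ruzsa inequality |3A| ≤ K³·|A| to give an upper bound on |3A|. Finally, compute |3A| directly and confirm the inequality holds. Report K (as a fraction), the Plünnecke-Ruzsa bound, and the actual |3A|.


|A| = 6.
Step 1: Compute A + A by enumerating all 36 pairs.
A + A = {-6, -5, -4, 3, 4, 5, 6, 7, 12, 13, 14, 15, 16, 17, 18}, so |A + A| = 15.
Step 2: Doubling constant K = |A + A|/|A| = 15/6 = 15/6 ≈ 2.5000.
Step 3: Plünnecke-Ruzsa gives |3A| ≤ K³·|A| = (2.5000)³ · 6 ≈ 93.7500.
Step 4: Compute 3A = A + A + A directly by enumerating all triples (a,b,c) ∈ A³; |3A| = 28.
Step 5: Check 28 ≤ 93.7500? Yes ✓.

K = 15/6, Plünnecke-Ruzsa bound K³|A| ≈ 93.7500, |3A| = 28, inequality holds.
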